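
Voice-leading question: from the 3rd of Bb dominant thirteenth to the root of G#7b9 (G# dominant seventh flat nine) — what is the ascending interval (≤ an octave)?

The 3rd of Bb dominant thirteenth is D; the root of G#7b9 (G# dominant seventh flat nine) is G#.
From D to G#: 6 semitones over a fourth = augmented.

A4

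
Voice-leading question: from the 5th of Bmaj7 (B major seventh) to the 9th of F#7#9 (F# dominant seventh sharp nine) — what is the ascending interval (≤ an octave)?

augmented 2nd

The 5th of Bmaj7 (B major seventh) is F#; the 9th of F#7#9 (F# dominant seventh sharp nine) is G##.
2 letter names make it a second; at 3 semitones (a half step wider than major) the quality is augmented.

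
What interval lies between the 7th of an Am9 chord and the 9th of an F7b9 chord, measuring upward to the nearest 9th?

The 7th of Am9 is G; the 9th of F7b9 is Gb.
G up to Gb is 11 semitones, a half step narrower than a perfect octave, so the interval is diminished.

diminished octave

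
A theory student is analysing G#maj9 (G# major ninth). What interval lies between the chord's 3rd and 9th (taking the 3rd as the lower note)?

G#maj9 is spelled G#–B#–D#–F##–A#.
That puts B# below A#.
7 letter names make it a seventh; at 10 semitones (a half step narrower than major) the quality is minor.

minor 7th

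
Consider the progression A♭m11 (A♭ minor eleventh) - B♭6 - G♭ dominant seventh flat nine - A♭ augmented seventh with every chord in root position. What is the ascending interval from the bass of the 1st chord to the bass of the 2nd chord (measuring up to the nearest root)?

M2

The roots are A♭ and B♭.
A♭ up to B♭ spans 2 letter names and 2 semitones — a major second.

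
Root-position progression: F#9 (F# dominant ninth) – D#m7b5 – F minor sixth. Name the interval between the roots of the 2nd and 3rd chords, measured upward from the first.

The roots are D# and F.
3 letter names make it a third; at 2 semitones (a whole step narrower than major) the quality is diminished.

diminished third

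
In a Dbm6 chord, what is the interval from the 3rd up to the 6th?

The chord tones of Dbmin6 (Db minor sixth) are Db–Fb–Ab–Bb.
So we need the interval from Fb up to Bb.
4 letter names make it a fourth; at 6 semitones (a half step wider than perfect) the quality is augmented.

augmented fourth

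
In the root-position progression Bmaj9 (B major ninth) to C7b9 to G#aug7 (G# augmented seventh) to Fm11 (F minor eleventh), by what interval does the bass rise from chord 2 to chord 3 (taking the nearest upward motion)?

The roots are C and G#.
C up to G# is 8 semitones, a half step wider than a perfect fifth, so the interval is augmented.

augmented 5th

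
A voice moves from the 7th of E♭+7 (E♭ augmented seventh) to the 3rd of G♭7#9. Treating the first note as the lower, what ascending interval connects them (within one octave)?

E♭+7 (E♭ augmented seventh) has D♭ as its 7th, and G♭7#9 has B♭ as its 3rd.
Counting 6 letters and 9 half steps from D♭ gives a major sixth.

major 6th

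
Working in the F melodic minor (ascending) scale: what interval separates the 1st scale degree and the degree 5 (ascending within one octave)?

The scale runs F G Ab Bb C D E.
That puts F below C.
Counting 5 letters and 7 half steps from F gives a perfect fifth.

perfect fifth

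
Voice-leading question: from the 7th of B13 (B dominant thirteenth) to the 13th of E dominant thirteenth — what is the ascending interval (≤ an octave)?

The 7th of B13 (B dominant thirteenth) is A; the 13th of E dominant thirteenth is C♯.
A up to C♯ spans 3 letter names and 4 semitones — a major third.

major third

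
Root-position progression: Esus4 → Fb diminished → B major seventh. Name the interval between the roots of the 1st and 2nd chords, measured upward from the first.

The roots are E and Fb.
2 letter names make it a second; at 0 semitones (a whole step narrower than major) the quality is diminished.

diminished second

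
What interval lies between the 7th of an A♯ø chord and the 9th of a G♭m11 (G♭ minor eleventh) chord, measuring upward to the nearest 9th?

diminished 2nd

A♯ø has G♯ as its 7th, and G♭m11 (G♭ minor eleventh) has A♭ as its 9th.
G♯ up to A♭ is 0 semitones, a whole step narrower than a major second, so the interval is diminished.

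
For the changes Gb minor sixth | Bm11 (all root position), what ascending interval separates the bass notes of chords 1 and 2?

augmented third

The roots are Gb and B.
3 letter names make it a third; at 5 semitones (a half step wider than major) the quality is augmented.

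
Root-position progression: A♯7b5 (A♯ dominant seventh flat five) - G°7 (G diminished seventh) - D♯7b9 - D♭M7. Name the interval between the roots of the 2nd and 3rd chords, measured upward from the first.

The roots are G and D♯.
G up to D♯ is 8 semitones, a half step wider than a perfect fifth, so the interval is augmented.

augmented fifth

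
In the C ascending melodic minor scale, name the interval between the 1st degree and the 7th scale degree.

M7

Spelling the C ascending melodic minor scale: C D Eb F G A B.
1st degree = C; scale degree 7 = B.
C up to B spans 7 letter names and 11 semitones — a major seventh.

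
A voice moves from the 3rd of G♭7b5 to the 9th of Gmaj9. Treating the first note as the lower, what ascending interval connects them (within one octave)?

major 7th

The 3rd of G♭7b5 is B♭; the 9th of Gmaj9 is A.
B♭ up to A spans 7 letter names and 11 semitones — a major seventh.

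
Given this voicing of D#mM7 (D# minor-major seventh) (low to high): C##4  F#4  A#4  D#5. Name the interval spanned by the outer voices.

The outer voices are C##4 and D#5.
9 letter names make it a ninth; at 13 semitones (a half step narrower than major) the quality is minor.

minor 9th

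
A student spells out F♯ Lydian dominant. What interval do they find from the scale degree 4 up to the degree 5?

The scale runs F♯ G♯ A♯ B♯ C♯ D♯ E.
Scale degree 4 = B♯; 5th degree = C♯.
From B♯ to C♯: 1 semitone over a second = minor.

minor second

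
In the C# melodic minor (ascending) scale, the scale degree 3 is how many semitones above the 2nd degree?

1

The scale is C# D# E F# G# A# B#.
D# up to E is a minor second — 1 semitone.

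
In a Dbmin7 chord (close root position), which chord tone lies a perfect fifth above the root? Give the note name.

Spelling the chord: Db–Fb–Ab–Cb.
The root is Db. A perfect fifth above Db is Ab.
Ab is the chord's 5th.

Ab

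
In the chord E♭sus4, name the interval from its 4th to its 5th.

Spelling the chord: E♭-A♭-B♭.
The 4th is A♭ and the 5th is B♭.
Counting 2 letters and 2 half steps from A♭ gives a major second.

major 2nd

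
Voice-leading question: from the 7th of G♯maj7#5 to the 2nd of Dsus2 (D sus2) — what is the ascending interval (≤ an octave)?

diminished seventh

G♯maj7#5 has F𝄪 as its 7th, and Dsus2 (D sus2) has E as its 2nd.
7 letter names make it a seventh; at 9 semitones (a whole step narrower than major) the quality is diminished.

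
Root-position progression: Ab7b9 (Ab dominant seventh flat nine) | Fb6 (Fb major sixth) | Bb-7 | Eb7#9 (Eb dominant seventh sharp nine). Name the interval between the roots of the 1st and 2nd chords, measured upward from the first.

The roots are Ab and Fb.
Ab up to Fb is 8 semitones, a half step narrower than a major sixth, so the interval is minor.

minor sixth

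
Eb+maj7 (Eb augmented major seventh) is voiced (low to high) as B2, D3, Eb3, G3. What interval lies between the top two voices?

major third

Those voices are Eb3 and G3.
Counting 3 letters and 4 half steps from Eb gives a major third.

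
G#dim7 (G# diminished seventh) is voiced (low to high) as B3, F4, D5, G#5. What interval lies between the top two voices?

augmented 4th

Those voices are D5 and G#5.
D up to G# is 6 semitones, a half step wider than a perfect fourth, so the interval is augmented.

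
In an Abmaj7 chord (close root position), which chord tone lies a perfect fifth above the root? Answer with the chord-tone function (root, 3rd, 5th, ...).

5th

The chord tones of AbM7 (Ab major seventh) are Ab C Eb G.
The root is Ab. A perfect fifth above Ab is Eb.
Eb is the chord's 5th.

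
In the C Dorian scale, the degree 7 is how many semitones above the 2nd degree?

The scale is C D Eb F G A Bb.
D up to Bb is a minor sixth — 8 semitones.

8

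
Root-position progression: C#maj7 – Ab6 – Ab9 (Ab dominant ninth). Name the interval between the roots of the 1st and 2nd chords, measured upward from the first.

The roots are C# and Ab.
C# up to Ab is 7 semitones, a whole step narrower than a major sixth, so the interval is diminished.

diminished 6th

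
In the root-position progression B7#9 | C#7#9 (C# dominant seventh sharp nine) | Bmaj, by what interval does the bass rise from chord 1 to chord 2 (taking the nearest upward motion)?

major second

The roots are B and C#.
Counting 2 letters and 2 half steps from B gives a major second.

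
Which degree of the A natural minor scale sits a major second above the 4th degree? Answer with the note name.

E

The scale is A B C D E F G.
The 4th degree is D; a major second above that is E — scale degree 5.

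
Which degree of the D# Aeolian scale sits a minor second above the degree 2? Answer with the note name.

F#

The scale is D# E# F# G# A# B C#.
The degree 2 is E#; a minor second above that is F# — scale degree 3.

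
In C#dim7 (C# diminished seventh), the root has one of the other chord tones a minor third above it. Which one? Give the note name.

E

C#°7: C#–E–G–Bb.
The root is C#. A minor third above C# is E.
E is the chord's 3rd.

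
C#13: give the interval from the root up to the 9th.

C# dominant thirteenth: C#–E#–G#–B–D#–A#.
Root = C#; 9th = D#.
From C# to D# is 14 semitones, exactly the major ninth.

major 9th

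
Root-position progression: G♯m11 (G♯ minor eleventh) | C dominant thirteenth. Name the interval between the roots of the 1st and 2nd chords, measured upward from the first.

diminished fourth

The roots are G♯ and C.
From G♯ to C: 4 semitones over a fourth = diminished.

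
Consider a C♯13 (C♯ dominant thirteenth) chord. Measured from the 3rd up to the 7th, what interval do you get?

diminished 5th

C♯13 (C♯ dominant thirteenth): C♯–E♯–G♯–B–D♯–A♯.
That puts E♯ below B.
From E♯ to B: 6 semitones over a fifth = diminished.
This 3–7 tritone is the characteristic tension at the heart of the dominant sound.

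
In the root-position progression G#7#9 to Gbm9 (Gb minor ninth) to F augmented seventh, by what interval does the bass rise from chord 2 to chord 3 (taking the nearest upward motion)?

The roots are Gb and F.
Gb up to F spans 7 letter names and 11 semitones — a major seventh.

M7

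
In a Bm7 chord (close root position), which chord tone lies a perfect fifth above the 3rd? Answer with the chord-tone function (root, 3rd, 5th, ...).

7th

B minor seventh is spelled B D F# A.
The 3rd is D. A perfect fifth above D is A.
A is the chord's 7th.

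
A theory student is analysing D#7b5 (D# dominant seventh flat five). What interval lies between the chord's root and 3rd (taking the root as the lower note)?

D#7b5 is spelled D#-F##-A-C#.
Root = D#; 3rd = F##.
From D# to F## is 4 semitones, exactly the major third.

major 3rd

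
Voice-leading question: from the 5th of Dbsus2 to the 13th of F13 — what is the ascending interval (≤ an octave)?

augmented fourth

The 5th of Dbsus2 is Ab; the 13th of F13 is D.
4 letter names make it a fourth; at 6 semitones (a half step wider than perfect) the quality is augmented.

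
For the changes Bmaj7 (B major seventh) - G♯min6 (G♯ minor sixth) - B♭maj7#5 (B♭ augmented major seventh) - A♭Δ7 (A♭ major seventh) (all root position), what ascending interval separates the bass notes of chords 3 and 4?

The roots are B♭ and A♭.
7 letter names make it a seventh; at 10 semitones (a half step narrower than major) the quality is minor.

minor seventh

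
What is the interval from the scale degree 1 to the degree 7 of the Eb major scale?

Spelling the Eb major scale: Eb F G Ab Bb C D.
That puts Eb below D.
From Eb to D is 11 semitones, exactly the major seventh.

major seventh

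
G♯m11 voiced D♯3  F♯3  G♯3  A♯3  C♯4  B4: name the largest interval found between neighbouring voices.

m7

Adjacent intervals: D♯3→F♯3 = minor third; F♯3→G♯3 = major second; G♯3→A♯3 = major second; A♯3→C♯4 = minor third; C♯4→B4 = minor seventh.
The largest is C♯4 to B4, a minor seventh (10 semitones).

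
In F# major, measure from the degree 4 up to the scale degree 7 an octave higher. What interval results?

augmented 11th

The scale runs F# G# A# B C# D# E#.
The degree 4 is B and the 7th degree (up an octave) is E#.
B up to E# is 18 semitones, a half step wider than a perfect eleventh, so the interval is augmented.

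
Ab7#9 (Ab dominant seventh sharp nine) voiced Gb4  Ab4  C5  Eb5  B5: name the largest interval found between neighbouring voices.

augmented 5th

Adjacent intervals: Gb4→Ab4 = major second; Ab4→C5 = major third; C5→Eb5 = minor third; Eb5→B5 = augmented fifth.
The largest is Eb5 to B5, an augmented fifth (8 semitones).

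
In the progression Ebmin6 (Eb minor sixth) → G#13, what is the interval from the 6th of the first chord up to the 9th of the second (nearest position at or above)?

augmented sixth

Ebmin6 (Eb minor sixth) has C as its 6th, and G#13 has A# as its 9th.
From C to A#: 10 semitones over a sixth = augmented.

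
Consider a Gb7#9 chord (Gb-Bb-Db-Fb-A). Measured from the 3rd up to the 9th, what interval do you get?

The 3rd is Bb and the 9th is A.
Bb up to A spans 7 letter names and 11 semitones — a major seventh.

major seventh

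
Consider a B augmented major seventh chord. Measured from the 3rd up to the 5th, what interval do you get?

B augmented major seventh: B, D#, F##, A#.
3rd = D#; 5th = F##.
From D# to F## is 4 semitones, exactly the major third.

major third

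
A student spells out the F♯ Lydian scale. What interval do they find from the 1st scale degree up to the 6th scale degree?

Spelling the F♯ Lydian scale: F♯ G♯ A♯ B♯ C♯ D♯ E♯.
So we need the interval from F♯ up to D♯.
From F♯ to D♯ is 9 semitones, exactly the major sixth.

major sixth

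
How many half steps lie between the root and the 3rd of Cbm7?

Cbm7: Cb Ebb Gb Bbb.
Cb to Ebb is a minor third: 3 semitones.

3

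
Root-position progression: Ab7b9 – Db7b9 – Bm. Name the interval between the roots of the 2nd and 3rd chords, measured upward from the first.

augmented sixth

The roots are Db and B.
From Db to B: 10 semitones over a sixth = augmented.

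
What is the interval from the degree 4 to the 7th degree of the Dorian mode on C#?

perfect fourth

Spelling the Dorian mode on C#: C# D# E F# G# A# B.
The degree 4 is F# and the degree 7 is B.
From F# to B is 5 semitones, exactly the perfect fourth.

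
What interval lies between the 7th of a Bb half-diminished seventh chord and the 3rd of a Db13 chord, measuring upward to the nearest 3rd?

Bb half-diminished seventh has Ab as its 7th, and Db13 has F as its 3rd.
Counting 6 letters and 9 half steps from Ab gives a major sixth.

major 6th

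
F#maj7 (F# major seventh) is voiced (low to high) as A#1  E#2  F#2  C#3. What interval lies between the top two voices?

perfect 5th

Those voices are F#2 and C#3.
Counting 5 letters and 7 half steps from F# gives a perfect fifth.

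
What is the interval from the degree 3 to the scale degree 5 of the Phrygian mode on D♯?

Spelling the Phrygian mode on D♯: D♯ E F♯ G♯ A♯ B C♯.
So we need the interval from F♯ up to A♯.
From F♯ to A♯ is 4 semitones, exactly the major third.

M3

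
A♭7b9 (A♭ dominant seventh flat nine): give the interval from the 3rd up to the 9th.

Spelling the chord: A♭, C, E♭, G♭, B𝄫.
So we need the interval from C up to B𝄫.
From C to B𝄫: 9 semitones over a seventh = diminished.

diminished 7th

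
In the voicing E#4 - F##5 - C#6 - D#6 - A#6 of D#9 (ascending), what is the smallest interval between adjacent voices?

major 2nd

Adjacent intervals: E#4→F##5 = major ninth; F##5→C#6 = diminished fifth; C#6→D#6 = major second; D#6→A#6 = perfect fifth.
The smallest is C#6 to D#6, a major second (2 semitones).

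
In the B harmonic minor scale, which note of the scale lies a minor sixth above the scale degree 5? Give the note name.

D

The scale is B C♯ D E F♯ G A♯.
The scale degree 5 is F♯; a minor sixth above that is D — scale degree 3.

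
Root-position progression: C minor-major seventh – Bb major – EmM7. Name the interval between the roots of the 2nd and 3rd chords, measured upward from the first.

augmented fourth

The roots are Bb and E.
4 letter names make it a fourth; at 6 semitones (a half step wider than perfect) the quality is augmented.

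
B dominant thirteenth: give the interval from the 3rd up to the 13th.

Spelling the chord: B-D#-F#-A-C#-G#.
3rd = D#; 13th = G#.
From D# to G# is 17 semitones, exactly the perfect eleventh.

perfect eleventh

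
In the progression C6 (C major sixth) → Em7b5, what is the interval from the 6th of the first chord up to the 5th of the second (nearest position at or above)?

minor second

C6 (C major sixth) has A as its 6th, and Em7b5 has Bb as its 5th.
From A to Bb: 1 semitone over a second = minor.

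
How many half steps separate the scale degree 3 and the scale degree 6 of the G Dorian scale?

The scale is G A Bb C D E F.
Bb up to E is an augmented fourth — 6 semitones.

6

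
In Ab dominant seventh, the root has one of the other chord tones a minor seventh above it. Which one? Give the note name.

Spelling the chord: Ab–C–Eb–Gb.
The root is Ab. A minor seventh above Ab is Gb.
Gb is the chord's 7th.

Gb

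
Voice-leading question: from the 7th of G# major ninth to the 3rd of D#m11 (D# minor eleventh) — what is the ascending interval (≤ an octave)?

diminished octave

The 7th of G# major ninth is F##; the 3rd of D#m11 (D# minor eleventh) is F#.
From F## to F#: 11 semitones over an octave = diminished.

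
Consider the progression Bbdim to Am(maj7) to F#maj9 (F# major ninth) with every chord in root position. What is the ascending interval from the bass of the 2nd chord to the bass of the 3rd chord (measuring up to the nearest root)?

The roots are A and F#.
Counting 6 letters and 9 half steps from A gives a major sixth.

major sixth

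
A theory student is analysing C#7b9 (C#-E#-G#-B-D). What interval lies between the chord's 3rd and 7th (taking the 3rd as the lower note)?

diminished fifth

3rd = E#; 7th = B.
5 letter names make it a fifth; at 6 semitones (a half step narrower than perfect) the quality is diminished.
That tritone between 3rd and 7th is what gives the dominant seventh its pull toward resolution.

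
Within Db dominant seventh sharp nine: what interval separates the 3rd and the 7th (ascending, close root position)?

diminished fifth

Db dominant seventh sharp nine is spelled Db–F–Ab–Cb–E.
The 3rd is F and the 7th is Cb.
5 letter names make it a fifth; at 6 semitones (a half step narrower than perfect) the quality is diminished.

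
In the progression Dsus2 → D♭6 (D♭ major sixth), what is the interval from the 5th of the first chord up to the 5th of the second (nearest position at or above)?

diminished octave

The 5th of Dsus2 is A; the 5th of D♭6 (D♭ major sixth) is A♭.
A up to A♭ is 11 semitones, a half step narrower than a perfect octave, so the interval is diminished.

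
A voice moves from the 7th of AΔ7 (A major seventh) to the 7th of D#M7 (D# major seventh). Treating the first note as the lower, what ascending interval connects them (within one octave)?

augmented fourth

AΔ7 (A major seventh) has G# as its 7th, and D#M7 (D# major seventh) has C## as its 7th.
4 letter names make it a fourth; at 6 semitones (a half step wider than perfect) the quality is augmented.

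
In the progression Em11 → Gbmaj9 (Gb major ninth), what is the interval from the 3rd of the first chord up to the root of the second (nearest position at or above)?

diminished 8th

The 3rd of Em11 is G; the root of Gbmaj9 (Gb major ninth) is Gb.
G up to Gb is 11 semitones, a half step narrower than a perfect octave, so the interval is diminished.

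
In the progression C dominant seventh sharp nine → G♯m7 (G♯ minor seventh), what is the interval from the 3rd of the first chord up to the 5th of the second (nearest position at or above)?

major seventh

The 3rd of C dominant seventh sharp nine is E; the 5th of G♯m7 (G♯ minor seventh) is D♯.
Counting 7 letters and 11 half steps from E gives a major seventh.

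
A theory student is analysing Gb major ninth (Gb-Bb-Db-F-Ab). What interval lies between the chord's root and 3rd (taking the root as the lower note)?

The root is Gb and the 3rd is Bb.
From Gb to Bb is 4 semitones, exactly the major third.

major 3rd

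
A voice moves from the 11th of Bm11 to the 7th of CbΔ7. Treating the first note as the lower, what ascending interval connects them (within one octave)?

diminished fifth

The 11th of Bm11 is E; the 7th of CbΔ7 is Bb.
5 letter names make it a fifth; at 6 semitones (a half step narrower than perfect) the quality is diminished.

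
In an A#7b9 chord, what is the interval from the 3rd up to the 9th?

diminished seventh

A# dominant seventh flat nine is spelled A# C## E# G# B.
The 3rd is C## and the 9th is B.
C## up to B is 9 semitones, a whole step narrower than a major seventh, so the interval is diminished.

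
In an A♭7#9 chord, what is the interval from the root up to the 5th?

The chord tones of A♭ dominant seventh sharp nine are A♭-C-E♭-G♭-B.
Root = A♭; 5th = E♭.
Counting 5 letters and 7 half steps from A♭ gives a perfect fifth.

perfect fifth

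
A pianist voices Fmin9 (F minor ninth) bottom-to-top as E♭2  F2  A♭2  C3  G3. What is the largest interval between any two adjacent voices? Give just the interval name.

Adjacent intervals: E♭2→F2 = major second; F2→A♭2 = minor third; A♭2→C3 = major third; C3→G3 = perfect fifth.
The largest is C3 to G3, a perfect fifth (7 semitones).

perfect fifth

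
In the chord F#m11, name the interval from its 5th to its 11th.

F#m11 (F# minor eleventh): F#-A-C#-E-G#-B.
That puts C# below B.
7 letter names make it a seventh; at 10 semitones (a half step narrower than major) the quality is minor.

minor 7th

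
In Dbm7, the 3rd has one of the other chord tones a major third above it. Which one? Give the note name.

Ab

Db minor seventh: Db, Fb, Ab, Cb.
The 3rd is Fb. A major third above Fb is Ab.
Ab is the chord's 5th.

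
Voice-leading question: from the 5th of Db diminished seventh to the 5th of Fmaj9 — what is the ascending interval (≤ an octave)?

augmented third

The 5th of Db diminished seventh is Abb; the 5th of Fmaj9 is C.
Abb up to C is 5 semitones, a half step wider than a major third, so the interval is augmented.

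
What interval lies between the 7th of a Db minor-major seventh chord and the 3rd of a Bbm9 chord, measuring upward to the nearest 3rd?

minor second

The 7th of Db minor-major seventh is C; the 3rd of Bbm9 is Db.
C up to Db is 1 semitone, a half step narrower than a major second, so the interval is minor.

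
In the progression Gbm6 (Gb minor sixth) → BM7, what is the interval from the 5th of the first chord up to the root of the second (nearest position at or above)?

Gbm6 (Gb minor sixth) has Db as its 5th, and BM7 has B as its root.
Db up to B is 10 semitones, a half step wider than a major sixth, so the interval is augmented.

augmented sixth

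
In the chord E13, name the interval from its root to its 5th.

Spelling the chord: E–G#–B–D–F#–C#.
That puts E below B.
From E to B is 7 semitones, exactly the perfect fifth.

perfect fifth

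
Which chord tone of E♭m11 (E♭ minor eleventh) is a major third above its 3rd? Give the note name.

E♭m11 (E♭ minor eleventh) is spelled E♭, G♭, B♭, D♭, F, A♭.
The 3rd is G♭. A major third above G♭ is B♭.
B♭ is the chord's 5th.

Bb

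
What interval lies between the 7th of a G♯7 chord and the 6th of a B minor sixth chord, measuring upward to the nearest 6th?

The 7th of G♯7 is F♯; the 6th of B minor sixth is G♯.
F♯ up to G♯ spans 2 letter names and 2 semitones — a major second.

M2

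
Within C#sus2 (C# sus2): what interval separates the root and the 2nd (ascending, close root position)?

C#sus2 (C# sus2): C#-D#-G#.
That puts C# below D#.
From C# to D# is 2 semitones, exactly the major second.

major 2nd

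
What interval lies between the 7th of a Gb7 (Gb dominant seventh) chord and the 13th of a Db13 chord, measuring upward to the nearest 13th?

The 7th of Gb7 (Gb dominant seventh) is Fb; the 13th of Db13 is Bb.
Fb up to Bb is 6 semitones, a half step wider than a perfect fourth, so the interval is augmented.

augmented fourth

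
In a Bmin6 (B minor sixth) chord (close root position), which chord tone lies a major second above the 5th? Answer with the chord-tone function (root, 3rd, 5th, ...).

6th

Bm6: B, D, F♯, G♯.
The 5th is F♯. A major second above F♯ is G♯.
G♯ is the chord's 6th.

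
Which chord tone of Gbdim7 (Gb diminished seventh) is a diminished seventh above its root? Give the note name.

The chord tones of Gb diminished seventh are Gb-Bbb-Dbb-Fbb.
The root is Gb. A diminished seventh above Gb is Fbb.
Fbb is the chord's 7th.

Fbb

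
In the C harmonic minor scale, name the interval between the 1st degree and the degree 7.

The scale runs C D E♭ F G A♭ B.
1st degree = C; scale degree 7 = B.
C up to B spans 7 letter names and 11 semitones — a major seventh.

major 7th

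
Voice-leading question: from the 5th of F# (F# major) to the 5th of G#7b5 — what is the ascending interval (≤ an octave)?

minor second

The 5th of F# (F# major) is C#; the 5th of G#7b5 is D.
2 letter names make it a second; at 1 semitone (a half step narrower than major) the quality is minor.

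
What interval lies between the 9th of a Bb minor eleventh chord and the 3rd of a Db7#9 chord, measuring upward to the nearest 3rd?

perfect fourth

The 9th of Bb minor eleventh is C; the 3rd of Db7#9 is F.
C up to F spans 4 letter names and 5 semitones — a perfect fourth.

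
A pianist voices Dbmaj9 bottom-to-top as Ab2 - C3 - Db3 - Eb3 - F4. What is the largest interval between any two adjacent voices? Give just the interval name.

Adjacent intervals: Ab2→C3 = major third; C3→Db3 = minor second; Db3→Eb3 = major second; Eb3→F4 = major ninth.
The largest is Eb3 to F4, a major ninth (14 semitones).

M9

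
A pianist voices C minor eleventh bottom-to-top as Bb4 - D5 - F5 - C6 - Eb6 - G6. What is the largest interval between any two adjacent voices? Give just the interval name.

Adjacent intervals: Bb4→D5 = major third; D5→F5 = minor third; F5→C6 = perfect fifth; C6→Eb6 = minor third; Eb6→G6 = major third.
The largest is F5 to C6, a perfect fifth (7 semitones).

perfect fifth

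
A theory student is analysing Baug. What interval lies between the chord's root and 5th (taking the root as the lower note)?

augmented fifth

The chord tones of Baug are B D# F##.
Root = B; 5th = F##.
5 letter names make it a fifth; at 8 semitones (a half step wider than perfect) the quality is augmented.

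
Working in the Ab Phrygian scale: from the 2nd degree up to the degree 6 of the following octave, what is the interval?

perfect 12th

Ab phrygian: Ab Bbb Cb Db Eb Fb Gb.
That puts Bbb below Fb.
Bbb up to Fb spans 12 letter names and 19 semitones — a perfect twelfth.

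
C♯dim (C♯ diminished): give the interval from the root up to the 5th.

diminished 5th

C♯ diminished is spelled C♯-E-G.
The root is C♯ and the 5th is G.
C♯ up to G is 6 semitones, a half step narrower than a perfect fifth, so the interval is diminished.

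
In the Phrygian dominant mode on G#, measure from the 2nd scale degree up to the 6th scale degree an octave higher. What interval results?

perfect 12th

The scale runs G# A B# C# D# E F#.
The 2nd scale degree is A and the 6th degree (up an octave) is E.
From A to E is 19 semitones, exactly the perfect twelfth.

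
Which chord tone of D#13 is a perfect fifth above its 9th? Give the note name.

B#

Spelling the chord: D# F## A# C# E# B#.
The 9th is E#. A perfect fifth above E# is B#.
B# is the chord's 13th.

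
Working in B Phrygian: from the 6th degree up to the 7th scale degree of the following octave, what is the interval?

The scale runs B C D E F# G A.
So we need the interval from G up to A.
G up to A spans 9 letter names and 14 semitones — a major ninth.

M9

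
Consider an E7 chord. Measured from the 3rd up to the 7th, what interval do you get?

diminished fifth

Spelling the chord: E, G#, B, D.
3rd = G#; 7th = D.
G# up to D is 6 semitones, a half step narrower than a perfect fifth, so the interval is diminished.
This 3–7 tritone is the characteristic tension at the heart of the dominant sound.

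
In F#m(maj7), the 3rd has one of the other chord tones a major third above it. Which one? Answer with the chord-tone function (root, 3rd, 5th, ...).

F# minor-major seventh is spelled F#-A-C#-E#.
The 3rd is A. A major third above A is C#.
C# is the chord's 5th.

5th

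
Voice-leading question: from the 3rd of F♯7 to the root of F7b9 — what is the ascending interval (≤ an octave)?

The 3rd of F♯7 is A♯; the root of F7b9 is F.
A♯ up to F is 7 semitones, a whole step narrower than a major sixth, so the interval is diminished.

d6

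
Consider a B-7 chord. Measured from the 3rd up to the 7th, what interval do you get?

Spelling the chord: B–D–F#–A.
So we need the interval from D up to A.
From D to A is 7 semitones, exactly the perfect fifth.

perfect 5th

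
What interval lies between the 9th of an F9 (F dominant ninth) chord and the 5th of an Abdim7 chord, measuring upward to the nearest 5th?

diminished 6th

F9 (F dominant ninth) has G as its 9th, and Abdim7 has Ebb as its 5th.
G up to Ebb is 7 semitones, a whole step narrower than a major sixth, so the interval is diminished.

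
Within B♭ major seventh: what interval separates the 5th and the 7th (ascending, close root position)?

Spelling the chord: B♭, D, F, A.
So we need the interval from F up to A.
From F to A is 4 semitones, exactly the major third.

major 3rd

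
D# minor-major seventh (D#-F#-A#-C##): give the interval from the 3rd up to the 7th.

That puts F# below C##.
5 letter names make it a fifth; at 8 semitones (a half step wider than perfect) the quality is augmented.

augmented 5th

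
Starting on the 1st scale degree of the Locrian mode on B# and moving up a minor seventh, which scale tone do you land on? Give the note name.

The scale is B# C# D# E# F# G# A#.
The 1st scale degree is B#; a minor seventh above that is A# — scale degree 7.

A#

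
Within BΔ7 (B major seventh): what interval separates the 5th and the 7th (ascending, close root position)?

Spelling the chord: B–D#–F#–A#.
5th = F#; 7th = A#.
From F# to A# is 4 semitones, exactly the major third.

M3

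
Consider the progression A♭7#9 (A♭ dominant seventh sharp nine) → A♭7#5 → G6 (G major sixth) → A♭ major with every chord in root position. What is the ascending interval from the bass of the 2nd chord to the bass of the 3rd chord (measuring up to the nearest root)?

major seventh

The roots are A♭ and G.
From A♭ to G is 11 semitones, exactly the major seventh.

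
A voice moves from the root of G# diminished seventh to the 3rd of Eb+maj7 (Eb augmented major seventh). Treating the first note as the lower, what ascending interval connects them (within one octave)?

d8

The root of G# diminished seventh is G#; the 3rd of Eb+maj7 (Eb augmented major seventh) is G.
8 letter names make it an octave; at 11 semitones (a half step narrower than perfect) the quality is diminished.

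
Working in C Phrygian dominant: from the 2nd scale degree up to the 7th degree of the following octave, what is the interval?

major thirteenth

Spelling C Phrygian dominant: C Db E F G Ab Bb.
That puts Db below Bb.
Counting 13 letters and 21 half steps from Db gives a major thirteenth.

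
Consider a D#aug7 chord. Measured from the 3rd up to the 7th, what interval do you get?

d5

Spelling the chord: D#–F##–A##–C#.
So we need the interval from F## up to C#.
F## up to C# is 6 semitones, a half step narrower than a perfect fifth, so the interval is diminished.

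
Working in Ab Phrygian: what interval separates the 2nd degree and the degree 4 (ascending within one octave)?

M3

Spelling Ab Phrygian: Ab Bbb Cb Db Eb Fb Gb.
That puts Bbb below Db.
Counting 3 letters and 4 half steps from Bbb gives a major third.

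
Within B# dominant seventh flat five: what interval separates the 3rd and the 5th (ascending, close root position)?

B#7b5 (B# dominant seventh flat five) is spelled B#–D##–F#–A#.
So we need the interval from D## up to F#.
From D## to F#: 2 semitones over a third = diminished.

diminished third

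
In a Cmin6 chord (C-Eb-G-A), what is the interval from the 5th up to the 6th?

So we need the interval from G up to A.
G up to A spans 2 letter names and 2 semitones — a major second.

major second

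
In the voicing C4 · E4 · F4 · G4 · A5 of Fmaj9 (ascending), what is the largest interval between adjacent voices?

Adjacent intervals: C4→E4 = major third; E4→F4 = minor second; F4→G4 = major second; G4→A5 = major ninth.
The largest is G4 to A5, a major ninth (14 semitones).

M9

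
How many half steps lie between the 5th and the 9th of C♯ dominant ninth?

C♯9 is spelled C♯ E♯ G♯ B D♯.
G♯ to D♯ is a perfect fifth: 7 semitones.

7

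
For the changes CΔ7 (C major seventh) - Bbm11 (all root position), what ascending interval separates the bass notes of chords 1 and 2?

m7

The roots are C and Bb.
C up to Bb is 10 semitones, a half step narrower than a major seventh, so the interval is minor.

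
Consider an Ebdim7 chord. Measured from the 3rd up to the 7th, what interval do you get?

Eb diminished seventh is spelled Eb Gb Bbb Dbb.
That puts Gb below Dbb.
Gb up to Dbb is 6 semitones, a half step narrower than a perfect fifth, so the interval is diminished.

diminished fifth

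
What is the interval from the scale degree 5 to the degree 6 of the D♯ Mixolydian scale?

major 2nd

D♯ mixolydian: D♯ E♯ F𝄪 G♯ A♯ B♯ C♯.
That puts A♯ below B♯.
From A♯ to B♯ is 2 semitones, exactly the major second.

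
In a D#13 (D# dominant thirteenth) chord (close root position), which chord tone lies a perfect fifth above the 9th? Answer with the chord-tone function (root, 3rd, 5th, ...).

13th

The chord tones of D#13 are D#–F##–A#–C#–E#–B#.
The 9th is E#. A perfect fifth above E# is B#.
B# is the chord's 13th.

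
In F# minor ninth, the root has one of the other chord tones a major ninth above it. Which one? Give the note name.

G#

F#m9 is spelled F# A C# E G#.
The root is F#. A major ninth above F# is G#.
G# is the chord's 9th.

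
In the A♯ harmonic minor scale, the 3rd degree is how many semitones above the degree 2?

The scale is A♯ B♯ C♯ D♯ E♯ F♯ G𝄪.
B♯ up to C♯ is a minor second — 1 semitone.

1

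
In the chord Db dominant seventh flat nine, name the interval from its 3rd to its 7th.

d5

Spelling the chord: Db-F-Ab-Cb-Ebb.
The 3rd is F and the 7th is Cb.
F up to Cb is 6 semitones, a half step narrower than a perfect fifth, so the interval is diminished.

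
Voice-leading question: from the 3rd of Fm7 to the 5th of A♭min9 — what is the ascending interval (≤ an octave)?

The 3rd of Fm7 is A♭; the 5th of A♭min9 is E♭.
A♭ up to E♭ spans 5 letter names and 7 semitones — a perfect fifth.

perfect fifth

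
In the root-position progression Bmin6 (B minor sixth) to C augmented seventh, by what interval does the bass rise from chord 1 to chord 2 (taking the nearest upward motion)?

The roots are B and C.
2 letter names make it a second; at 1 semitone (a half step narrower than major) the quality is minor.

m2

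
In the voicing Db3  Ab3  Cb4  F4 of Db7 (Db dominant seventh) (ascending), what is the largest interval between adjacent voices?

Adjacent intervals: Db3→Ab3 = perfect fifth; Ab3→Cb4 = minor third; Cb4→F4 = augmented fourth.
The largest is Db3 to Ab3, a perfect fifth (7 semitones).

perfect fifth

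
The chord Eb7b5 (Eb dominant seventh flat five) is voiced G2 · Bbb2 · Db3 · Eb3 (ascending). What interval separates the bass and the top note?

minor sixth

The outer voices are G2 and Eb3.
G up to Eb is 8 semitones, a half step narrower than a major sixth, so the interval is minor.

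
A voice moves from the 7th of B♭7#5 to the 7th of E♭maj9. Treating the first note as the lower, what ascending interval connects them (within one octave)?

The 7th of B♭7#5 is A♭; the 7th of E♭maj9 is D.
From A♭ to D: 6 semitones over a fourth = augmented.

augmented fourth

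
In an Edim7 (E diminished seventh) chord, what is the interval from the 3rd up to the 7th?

E°7: E-G-Bb-Db.
3rd = G; 7th = Db.
5 letter names make it a fifth; at 6 semitones (a half step narrower than perfect) the quality is diminished.

diminished fifth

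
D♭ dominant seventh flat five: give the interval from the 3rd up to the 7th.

diminished 5th

D♭ dominant seventh flat five is spelled D♭, F, A𝄫, C♭.
So we need the interval from F up to C♭.
5 letter names make it a fifth; at 6 semitones (a half step narrower than perfect) the quality is diminished.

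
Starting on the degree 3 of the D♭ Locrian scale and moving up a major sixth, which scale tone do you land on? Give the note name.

Db

The scale is D♭ E𝄫 F♭ G♭ A𝄫 B𝄫 C♭.
The degree 3 is F♭; a major sixth above that is D♭ — scale degree 1.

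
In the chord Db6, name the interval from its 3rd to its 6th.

perfect fourth

Db6: Db–F–Ab–Bb.
3rd = F; 6th = Bb.
F up to Bb spans 4 letter names and 5 semitones — a perfect fourth.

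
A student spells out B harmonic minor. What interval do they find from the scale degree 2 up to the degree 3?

m2

The scale runs B C# D E F# G A#.
That puts C# below D.
C# up to D is 1 semitone, a half step narrower than a major second, so the interval is minor.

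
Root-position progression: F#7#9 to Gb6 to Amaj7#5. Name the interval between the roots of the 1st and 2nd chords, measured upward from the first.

diminished 2nd

The roots are F# and Gb.
From F# to Gb: 0 semitones over a second = diminished.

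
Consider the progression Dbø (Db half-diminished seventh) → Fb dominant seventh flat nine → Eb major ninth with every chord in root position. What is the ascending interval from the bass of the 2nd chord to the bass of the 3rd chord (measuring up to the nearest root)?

The roots are Fb and Eb.
From Fb to Eb is 11 semitones, exactly the major seventh.

major seventh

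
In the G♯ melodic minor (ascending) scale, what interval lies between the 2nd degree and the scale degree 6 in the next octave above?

perfect twelfth

The scale runs G♯ A♯ B C♯ D♯ E♯ F𝄪.
2nd degree = A♯; degree 6 (up an octave) = E♯.
Counting 12 letters and 19 half steps from A♯ gives a perfect twelfth.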